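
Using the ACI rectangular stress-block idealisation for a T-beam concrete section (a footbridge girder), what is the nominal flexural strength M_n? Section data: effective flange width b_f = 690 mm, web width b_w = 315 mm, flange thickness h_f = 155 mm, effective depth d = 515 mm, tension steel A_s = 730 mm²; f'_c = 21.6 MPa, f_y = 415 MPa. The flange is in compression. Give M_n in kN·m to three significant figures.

M_n ≈ 152 kN·m

Tension: T = A_s f_y = 730 × 415 = 302950 N.
Try a within the flange: a = T/(0.85 f'_c b_f) = 302950/(0.85 × 21.6 × 690) = 23.91 mm.
Since a = 23.91 ≤ h_f = 155 mm, the stress block lies entirely in the flange; analyse as a rectangular beam of width b_f.
M_n = T(d − a/2) = 302950 × (515 − 11.955) = 152.40 × 10⁶ N·mm.
M_n = 152.40 kN·m.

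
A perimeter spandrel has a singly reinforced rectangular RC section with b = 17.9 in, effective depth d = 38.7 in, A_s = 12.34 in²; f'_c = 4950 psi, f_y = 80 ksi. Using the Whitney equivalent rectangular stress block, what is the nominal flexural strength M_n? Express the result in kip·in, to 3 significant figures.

T = A_s f_y = 12.34 × 80 = 987.2 kips.
a = T/(0.85 f'_c b) = 987.2/(0.85 × 4.95 × 17.9) = 13.108 in.
M_n = T(d − a/2) = 987.2 × (38.7 − 6.554) = 31734.5 kip·in.

M_n ≈ 31700 kip·in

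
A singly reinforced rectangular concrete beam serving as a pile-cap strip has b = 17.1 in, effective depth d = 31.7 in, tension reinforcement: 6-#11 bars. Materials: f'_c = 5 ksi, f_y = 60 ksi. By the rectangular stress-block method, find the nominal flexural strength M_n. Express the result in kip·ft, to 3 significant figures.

M_n ≈ 1300 kip·ft

A_s = 6 × 1.56 = 9.36 in².
T = A_s f_y = 9.36 × 60 = 561.6 kips.
a = T/(0.85 f'_c b) = 561.6/(0.85 × 5 × 17.1) = 7.728 in.
M_n = T(d − a/2) = 561.6 × (31.7 − 3.864) = 15632.7 kip·in = 15632.7/12 = 1302.73 kip·ft.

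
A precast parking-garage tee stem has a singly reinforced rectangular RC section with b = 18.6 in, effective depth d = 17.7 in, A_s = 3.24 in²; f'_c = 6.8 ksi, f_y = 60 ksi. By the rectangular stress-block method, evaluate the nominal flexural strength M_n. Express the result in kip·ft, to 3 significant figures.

T = A_s f_y = 3.24 × 60 = 194.4 kips.
a = T/(0.85 f'_c b) = 194.4/(0.85 × 6.8 × 18.6) = 1.808 in.
M_n = T(d − a/2) = 194.4 × (17.7 − 0.904) = 3265.1 kip·in = 3265.1/12 = 272.09 kip·ft.

M_n ≈ 272 kip·ft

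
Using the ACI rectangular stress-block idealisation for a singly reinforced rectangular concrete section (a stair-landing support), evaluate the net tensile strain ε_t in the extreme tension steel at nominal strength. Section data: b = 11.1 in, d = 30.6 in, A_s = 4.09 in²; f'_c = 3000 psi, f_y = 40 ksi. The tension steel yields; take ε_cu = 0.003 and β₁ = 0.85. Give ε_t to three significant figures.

ε_t ≈ 0.0105

a = A_s f_y/(0.85 f'_c b) = 5.780 in.
β₁ = 0.85, so c = a/β₁ = 5.780/0.85 = 6.800 in.
From the linear strain diagram with ε_cu = 0.003: ε_t = 0.003 (d − c)/c = 0.003 × (30.6 − 6.800)/6.800 = 0.0105.
Since ε_t ≥ 0.005, the section is tension-controlled.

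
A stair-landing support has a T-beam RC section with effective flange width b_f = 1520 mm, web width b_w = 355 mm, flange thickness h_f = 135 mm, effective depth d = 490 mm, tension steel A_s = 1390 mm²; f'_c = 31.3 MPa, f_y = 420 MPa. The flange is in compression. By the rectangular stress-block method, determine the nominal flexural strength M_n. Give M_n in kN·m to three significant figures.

M_n ≈ 282 kN·m

Tension: T = A_s f_y = 1390 × 420 = 583800 N.
Try a within the flange: a = T/(0.85 f'_c b_f) = 583800/(0.85 × 31.3 × 1520) = 14.44 mm.
Since a = 14.44 ≤ h_f = 135 mm, the stress block lies entirely in the flange; analyse as a rectangular beam of width b_f.
M_n = T(d − a/2) = 583800 × (490 − 7.22) = 281.85 × 10⁶ N·mm.
M_n = 281.85 kN·m.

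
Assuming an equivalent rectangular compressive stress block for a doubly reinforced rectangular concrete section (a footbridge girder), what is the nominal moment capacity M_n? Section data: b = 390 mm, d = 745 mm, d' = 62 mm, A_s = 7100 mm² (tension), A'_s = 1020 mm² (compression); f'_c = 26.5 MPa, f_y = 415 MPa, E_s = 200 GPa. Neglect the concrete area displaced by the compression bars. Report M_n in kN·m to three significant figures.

M_n ≈ 1810 kN·m

Assume both tension and compression steel yield.
Net tension couple steel: A_s − A'_s = 6080 mm².
a = (A_s − A'_s) f_y / (0.85 f'_c b) = 2523200/(0.85 × 26.5 × 390) = 287.23 mm.
c = a/β₁ = 287.23/0.85 = 337.92 mm; ε'_s = 0.003(c − d')/c = 0.0024 ≥ f_y/E_s = 0.0021, so compression steel does yield.
M_n = (A_s − A'_s) f_y (d − a/2) + A'_s f_y (d − d') = [2523200 × (745 − 143.615) + 423300 × (745 − 62)] × 10⁻⁶ = 1517.41 + 289.11 = 1806.52 kN·m.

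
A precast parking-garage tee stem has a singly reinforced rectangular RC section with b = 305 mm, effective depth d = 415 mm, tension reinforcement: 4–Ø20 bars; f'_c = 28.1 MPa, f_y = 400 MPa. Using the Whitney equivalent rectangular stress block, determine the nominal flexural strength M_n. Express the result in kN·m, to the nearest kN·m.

M_n ≈ 191 kN·m

A_s = 4 × 314 = 1256 mm².
T = A_s f_y = 1256 × 400 = 502400 N = 502.4 kN.
From C = T: a = T/(0.85 f'_c b) = 502400/(0.85 × 28.1 × 305) = 68.96 mm.
M_n = T(d − a/2) = 502.4 kN × (415 − 34.48) mm = 191.17 kN·m.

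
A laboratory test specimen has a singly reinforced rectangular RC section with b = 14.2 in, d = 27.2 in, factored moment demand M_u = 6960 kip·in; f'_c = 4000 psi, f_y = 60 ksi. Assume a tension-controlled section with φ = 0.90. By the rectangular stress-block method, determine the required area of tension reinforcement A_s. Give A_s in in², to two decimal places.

M_n = M_u/φ = 6960/0.90 = 7733.33 kip·in.
From M_n = 0.85 f'_c a b (d − a/2):
a = d − √(d² − 2M_n/(0.85 f'_c b)) = 27.2 − √(27.2² − 2 × 7733.33/(0.85 × 4 × 14.2)) = 6.719 in.
A_s = 0.85 f'_c a b / f_y = 0.85 × 4 × 6.719 × 14.2 / 60 = 5.407 in².

A_s ≈ 5.41 in²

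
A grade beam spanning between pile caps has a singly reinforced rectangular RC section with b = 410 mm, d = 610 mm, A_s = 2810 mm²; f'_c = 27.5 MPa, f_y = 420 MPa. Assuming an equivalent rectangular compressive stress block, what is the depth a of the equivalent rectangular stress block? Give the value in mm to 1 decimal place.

a ≈ 123.1 mm

T = A_s f_y = 2810 × 420 = 1180200 N = 1180.2 kN.
Setting C = 0.85 f'_c a b equal to T: a = 1180200/(0.85 × 27.5 × 410) = 123.1 mm.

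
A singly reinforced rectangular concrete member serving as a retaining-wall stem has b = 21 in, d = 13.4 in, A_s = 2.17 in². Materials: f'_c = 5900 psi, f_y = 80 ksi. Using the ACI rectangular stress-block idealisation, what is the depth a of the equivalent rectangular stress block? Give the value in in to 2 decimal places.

T = A_s f_y = 2.17 × 80 = 173.6 kips.
a = T/(0.85 f'_c b) = 173.6/(0.85 × 5.9 × 21) = 1.65 in.

a ≈ 1.65 in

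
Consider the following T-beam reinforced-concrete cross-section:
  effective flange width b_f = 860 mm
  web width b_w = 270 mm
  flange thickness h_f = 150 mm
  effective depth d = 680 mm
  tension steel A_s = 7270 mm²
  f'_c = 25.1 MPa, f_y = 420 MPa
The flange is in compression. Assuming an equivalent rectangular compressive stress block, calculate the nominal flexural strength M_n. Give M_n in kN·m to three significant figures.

Tension: T = A_s f_y = 7270 × 420 = 3053400 N.
Try a within the flange: a = T/(0.85 f'_c b_f) = 3053400/(0.85 × 25.1 × 860) = 166.42 mm.
a = 166.42 > h_f = 150 mm: the block extends into the web. Split into flange-overhang and web parts.
C_f = 0.85 f'_c (b_f − b_w) h_f = 0.85 × 25.1 × (860 − 270) × 150 = 1888148 N.
Remaining web compression depth: a_w = (T − C_f)/(0.85 f'_c b_w) = (3053400 − 1888148)/(0.85 × 25.1 × 270) = 202.28 mm.
M_n = C_f(d − h_f/2) + (T − C_f)(d − a_w/2) = 1888148 × (680 − 75) + 1165252 × (680 − 101.14) = 1142.33 + 674.52 = 1816.85 × 10⁶ N·mm.
M_n = 1816.85 kN·m.

M_n ≈ 1820 kN·m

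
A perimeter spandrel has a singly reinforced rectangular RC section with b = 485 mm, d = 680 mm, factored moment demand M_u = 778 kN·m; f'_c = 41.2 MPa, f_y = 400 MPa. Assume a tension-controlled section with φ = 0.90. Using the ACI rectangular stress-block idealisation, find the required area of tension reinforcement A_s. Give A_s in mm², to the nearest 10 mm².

A_s ≈ 3380 mm²

M_n = M_u/φ = 778/0.90 = 864.444 kN·m.
With M_n = 0.85 f'_c a b (d − a/2), solve the quadratic for a:
a = d − √(d² − 2M_n/(0.85 f'_c b)) = 680 − √(680² − 2 × 864.444×10⁶/(0.85 × 41.2 × 485)) = 79.49 mm.
A_s = 0.85 f'_c a b / f_y = 0.85 × 41.2 × 79.49 × 485 / 400 = 3375.3 mm².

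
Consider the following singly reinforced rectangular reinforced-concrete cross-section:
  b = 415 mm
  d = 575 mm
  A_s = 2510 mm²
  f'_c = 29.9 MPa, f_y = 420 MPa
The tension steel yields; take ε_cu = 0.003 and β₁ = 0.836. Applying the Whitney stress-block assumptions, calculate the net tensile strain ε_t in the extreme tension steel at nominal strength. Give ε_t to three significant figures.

a = A_s f_y/(0.85 f'_c b) = 99.95 mm.
β₁ = 0.836, so c = a/β₁ = 99.95/0.836 = 119.56 mm.
From the linear strain diagram with ε_cu = 0.003: ε_t = 0.003 (d − c)/c = 0.003 × (575 − 119.56)/119.56 = 0.0114.
Since ε_t ≥ 0.005, the section is tension-controlled.

ε_t ≈ 0.0114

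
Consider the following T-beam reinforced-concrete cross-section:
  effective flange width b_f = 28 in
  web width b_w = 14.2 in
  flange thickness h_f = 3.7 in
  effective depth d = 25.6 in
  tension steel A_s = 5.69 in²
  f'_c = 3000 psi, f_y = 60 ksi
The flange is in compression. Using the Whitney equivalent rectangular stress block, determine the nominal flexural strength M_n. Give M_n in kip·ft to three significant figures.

Tension: T = A_s f_y = 5.69 × 60 = 341.4 kips.
Try a within the flange: a = T/(0.85 f'_c b_f) = 341.4/(0.85 × 3 × 28) = 4.782 in.
a = 4.782 > h_f = 3.7 in: the block extends into the web. Split into flange-overhang and web parts.
C_f = 0.85 f'_c (b_f − b_w) h_f = 0.85 × 3 × (28 − 14.2) × 3.7 = 130.2 kips.
Remaining web compression depth: a_w = (T − C_f)/(0.85 f'_c b_w) = (341.4 − 130.2)/(0.85 × 3 × 14.2) = 5.833 in.
M_n = C_f(d − h_f/2) + (T − C_f)(d − a_w/2) = 130.2 × (25.6 − 1.85) + 211.2 × (25.6 − 2.9165) = 3092.3 + 4790.8 = 7883.1 kip·in.
M_n = 7883.1/12 = 656.93 kip·ft.

M_n ≈ 657 kip·ft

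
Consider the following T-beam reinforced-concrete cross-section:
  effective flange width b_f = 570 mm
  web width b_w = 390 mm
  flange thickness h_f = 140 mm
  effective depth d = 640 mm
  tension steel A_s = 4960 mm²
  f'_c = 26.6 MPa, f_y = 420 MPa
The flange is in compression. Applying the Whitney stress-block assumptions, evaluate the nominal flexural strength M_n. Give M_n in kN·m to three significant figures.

M_n ≈ 1160 kN·m

Tension: T = A_s f_y = 4960 × 420 = 2083200 N.
Try a within the flange: a = T/(0.85 f'_c b_f) = 2083200/(0.85 × 26.6 × 570) = 161.64 mm.
a = 161.64 > h_f = 140 mm: the block extends into the web. Split into flange-overhang and web parts.
C_f = 0.85 f'_c (b_f − b_w) h_f = 0.85 × 26.6 × (570 − 390) × 140 = 569772 N.
Remaining web compression depth: a_w = (T − C_f)/(0.85 f'_c b_w) = (2083200 − 569772)/(0.85 × 26.6 × 390) = 171.63 mm.
M_n = C_f(d − h_f/2) + (T − C_f)(d − a_w/2) = 569772 × (640 − 70) + 1513428 × (640 − 85.815) = 324.77 + 838.72 = 1163.49 × 10⁶ N·mm.
M_n = 1163.49 kN·m.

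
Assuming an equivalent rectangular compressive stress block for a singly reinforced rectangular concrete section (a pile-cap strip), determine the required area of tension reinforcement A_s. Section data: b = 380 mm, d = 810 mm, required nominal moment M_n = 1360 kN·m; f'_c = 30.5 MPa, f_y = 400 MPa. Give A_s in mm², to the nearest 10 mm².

A_s ≈ 4770 mm²

With M_n = 0.85 f'_c a b (d − a/2), solve the quadratic for a:
a = d − √(d² − 2M_n/(0.85 f'_c b)) = 810 − √(810² − 2 × 1360×10⁶/(0.85 × 30.5 × 380)) = 193.56 mm.
A_s = 0.85 f'_c a b / f_y = 0.85 × 30.5 × 193.56 × 380 / 400 = 4767.1 mm².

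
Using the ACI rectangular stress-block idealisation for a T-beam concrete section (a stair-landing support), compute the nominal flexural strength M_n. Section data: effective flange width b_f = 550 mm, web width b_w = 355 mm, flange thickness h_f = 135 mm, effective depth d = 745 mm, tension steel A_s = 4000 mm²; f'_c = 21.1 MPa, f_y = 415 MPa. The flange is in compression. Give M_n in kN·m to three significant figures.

Tension: T = A_s f_y = 4000 × 415 = 1660000 N.
Try a within the flange: a = T/(0.85 f'_c b_f) = 1660000/(0.85 × 21.1 × 550) = 168.28 mm.
a = 168.28 > h_f = 135 mm: the block extends into the web. Split into flange-overhang and web parts.
C_f = 0.85 f'_c (b_f − b_w) h_f = 0.85 × 21.1 × (550 − 355) × 135 = 472139 N.
Remaining web compression depth: a_w = (T − C_f)/(0.85 f'_c b_w) = (1660000 − 472139)/(0.85 × 21.1 × 355) = 186.57 mm.
M_n = C_f(d − h_f/2) + (T − C_f)(d − a_w/2) = 472139 × (745 − 67.5) + 1187861 × (745 − 93.285) = 319.87 + 774.15 = 1094.02 × 10⁶ N·mm.
M_n = 1094.02 kN·m.

M_n ≈ 1090 kN·m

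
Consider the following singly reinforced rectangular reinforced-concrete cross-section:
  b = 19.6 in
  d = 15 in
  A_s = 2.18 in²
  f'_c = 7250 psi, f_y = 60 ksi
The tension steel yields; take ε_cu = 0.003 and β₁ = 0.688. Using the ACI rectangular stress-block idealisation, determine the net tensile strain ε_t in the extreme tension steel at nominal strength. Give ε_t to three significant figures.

ε_t ≈ 0.0256

a = A_s f_y/(0.85 f'_c b) = 1.083 in.
β₁ = 0.688, so c = a/β₁ = 1.083/0.688 = 1.574 in.
From the linear strain diagram with ε_cu = 0.003: ε_t = 0.003 (d − c)/c = 0.003 × (15 − 1.574)/1.574 = 0.0256.
Since ε_t ≥ 0.005, the section is tension-controlled.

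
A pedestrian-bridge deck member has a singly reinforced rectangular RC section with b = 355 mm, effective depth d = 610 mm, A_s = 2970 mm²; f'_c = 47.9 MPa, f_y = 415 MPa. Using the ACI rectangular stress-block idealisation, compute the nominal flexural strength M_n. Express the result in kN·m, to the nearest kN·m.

T = A_s f_y = 2970 × 415 = 1232550 N = 1232.55 kN.
From C = T: a = T/(0.85 f'_c b) = 1232550/(0.85 × 47.9 × 355) = 85.28 mm.
M_n = T(d − a/2) = 1232.55 kN × (610 − 42.64) mm = 699.30 kN·m.

M_n ≈ 699 kN·m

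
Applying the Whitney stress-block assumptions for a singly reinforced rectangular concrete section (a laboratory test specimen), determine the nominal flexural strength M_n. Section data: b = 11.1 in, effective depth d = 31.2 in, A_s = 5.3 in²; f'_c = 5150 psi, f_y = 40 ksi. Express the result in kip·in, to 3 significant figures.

T = A_s f_y = 5.3 × 40 = 212 kips.
a = T/(0.85 f'_c b) = 212/(0.85 × 5.15 × 11.1) = 4.363 in.
M_n = T(d − a/2) = 212 × (31.2 − 2.1815) = 6151.9 kip·in.

M_n ≈ 6150 kip·in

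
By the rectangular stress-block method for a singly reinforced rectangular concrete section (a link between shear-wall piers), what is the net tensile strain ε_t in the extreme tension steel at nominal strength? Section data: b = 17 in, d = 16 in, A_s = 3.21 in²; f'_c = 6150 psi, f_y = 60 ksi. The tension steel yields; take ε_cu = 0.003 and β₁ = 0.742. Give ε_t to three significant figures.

ε_t ≈ 0.0134

a = A_s f_y/(0.85 f'_c b) = 2.167 in.
β₁ = 0.742, so c = a/β₁ = 2.167/0.742 = 2.920 in.
From the linear strain diagram with ε_cu = 0.003: ε_t = 0.003 (d − c)/c = 0.003 × (16 − 2.920)/2.920 = 0.0134.
Since ε_t ≥ 0.005, the section is tension-controlled.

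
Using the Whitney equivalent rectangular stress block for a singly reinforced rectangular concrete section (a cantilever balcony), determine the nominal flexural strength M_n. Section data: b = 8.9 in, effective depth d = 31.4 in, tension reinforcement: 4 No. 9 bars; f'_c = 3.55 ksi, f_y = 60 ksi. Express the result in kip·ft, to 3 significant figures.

A_s = 4 × 1 = 4 in².
T = A_s f_y = 4 × 60 = 240 kips.
a = T/(0.85 f'_c b) = 240/(0.85 × 3.55 × 8.9) = 8.937 in.
M_n = T(d − a/2) = 240 × (31.4 − 4.4685) = 6463.6 kip·in = 6463.6/12 = 538.63 kip·ft.

M_n ≈ 539 kip·ft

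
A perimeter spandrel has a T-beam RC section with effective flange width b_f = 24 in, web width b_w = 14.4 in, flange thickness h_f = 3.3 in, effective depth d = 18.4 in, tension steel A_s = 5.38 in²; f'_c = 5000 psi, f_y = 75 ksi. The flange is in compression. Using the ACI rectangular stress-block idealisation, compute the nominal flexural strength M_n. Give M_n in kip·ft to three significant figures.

Tension: T = A_s f_y = 5.38 × 75 = 403.5 kips.
Try a within the flange: a = T/(0.85 f'_c b_f) = 403.5/(0.85 × 5 × 24) = 3.956 in.
a = 3.956 > h_f = 3.3 in: the block extends into the web. Split into flange-overhang and web parts.
C_f = 0.85 f'_c (b_f − b_w) h_f = 0.85 × 5 × (24 − 14.4) × 3.3 = 134.6 kips.
Remaining web compression depth: a_w = (T − C_f)/(0.85 f'_c b_w) = (403.5 − 134.6)/(0.85 × 5 × 14.4) = 4.394 in.
M_n = C_f(d − h_f/2) + (T − C_f)(d − a_w/2) = 134.6 × (18.4 − 1.65) + 268.9 × (18.4 − 2.197) = 2254.6 + 4357.0 = 6611.6 kip·in.
M_n = 6611.6/12 = 550.97 kip·ft.

M_n ≈ 551 kip·ft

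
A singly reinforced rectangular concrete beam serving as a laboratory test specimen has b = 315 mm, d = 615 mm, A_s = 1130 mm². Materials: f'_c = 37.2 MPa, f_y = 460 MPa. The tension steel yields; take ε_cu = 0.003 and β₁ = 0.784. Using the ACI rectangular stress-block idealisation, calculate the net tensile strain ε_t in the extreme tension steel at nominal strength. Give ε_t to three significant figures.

ε_t ≈ 0.0247

a = A_s f_y/(0.85 f'_c b) = 52.19 mm.
β₁ = 0.784, so c = a/β₁ = 52.19/0.784 = 66.57 mm.
From the linear strain diagram with ε_cu = 0.003: ε_t = 0.003 (d − c)/c = 0.003 × (615 − 66.57)/66.57 = 0.0247.
Since ε_t ≥ 0.005, the section is tension-controlled.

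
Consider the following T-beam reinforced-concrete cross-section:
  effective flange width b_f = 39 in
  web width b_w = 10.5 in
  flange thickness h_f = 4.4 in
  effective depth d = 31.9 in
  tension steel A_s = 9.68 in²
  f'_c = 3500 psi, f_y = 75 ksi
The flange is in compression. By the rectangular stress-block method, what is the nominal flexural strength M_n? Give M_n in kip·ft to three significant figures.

M_n ≈ 1700 kip·ft

Tension: T = A_s f_y = 9.68 × 75 = 726 kips.
Try a within the flange: a = T/(0.85 f'_c b_f) = 726/(0.85 × 3.5 × 39) = 6.257 in.
a = 6.257 > h_f = 4.4 in: the block extends into the web. Split into flange-overhang and web parts.
C_f = 0.85 f'_c (b_f − b_w) h_f = 0.85 × 3.5 × (39 − 10.5) × 4.4 = 373.1 kips.
Remaining web compression depth: a_w = (T − C_f)/(0.85 f'_c b_w) = (726 − 373.1)/(0.85 × 3.5 × 10.5) = 11.297 in.
M_n = C_f(d − h_f/2) + (T − C_f)(d − a_w/2) = 373.1 × (31.9 − 2.2) + 352.9 × (31.9 − 5.6485) = 11081.1 + 9264.2 = 20345.3 kip·in.
M_n = 20345.3/12 = 1695.44 kip·ft.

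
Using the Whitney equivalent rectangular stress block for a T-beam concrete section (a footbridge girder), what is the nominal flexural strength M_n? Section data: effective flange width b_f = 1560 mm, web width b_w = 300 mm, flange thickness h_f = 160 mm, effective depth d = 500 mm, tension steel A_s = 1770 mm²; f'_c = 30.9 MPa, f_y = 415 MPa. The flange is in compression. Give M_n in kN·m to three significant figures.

Tension: T = A_s f_y = 1770 × 415 = 734550 N.
Try a within the flange: a = T/(0.85 f'_c b_f) = 734550/(0.85 × 30.9 × 1560) = 17.93 mm.
Since a = 17.93 ≤ h_f = 160 mm, the stress block lies entirely in the flange; analyse as a rectangular beam of width b_f.
M_n = T(d − a/2) = 734550 × (500 − 8.965) = 360.69 × 10⁶ N·mm.
M_n = 360.69 kN·m.

M_n ≈ 361 kN·m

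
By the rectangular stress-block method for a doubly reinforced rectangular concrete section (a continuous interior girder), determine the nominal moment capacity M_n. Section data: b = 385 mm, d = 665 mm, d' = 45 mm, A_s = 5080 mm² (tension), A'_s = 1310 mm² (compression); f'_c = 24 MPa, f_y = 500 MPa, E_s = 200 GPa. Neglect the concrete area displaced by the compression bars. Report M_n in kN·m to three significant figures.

M_n ≈ 1430 kN·m

Assume both tension and compression steel yield.
Net tension couple steel: A_s − A'_s = 3770 mm².
a = (A_s − A'_s) f_y / (0.85 f'_c b) = 1885000/(0.85 × 24 × 385) = 240.01 mm.
c = a/β₁ = 240.01/0.85 = 282.36 mm; ε'_s = 0.003(c − d')/c = 0.0025 ≥ f_y/E_s = 0.0025, so compression steel does yield.
M_n = (A_s − A'_s) f_y (d − a/2) + A'_s f_y (d − d') = [1885000 × (665 − 120.005) + 655000 × (665 − 45)] × 10⁻⁶ = 1027.32 + 406.10 = 1433.42 kN·m.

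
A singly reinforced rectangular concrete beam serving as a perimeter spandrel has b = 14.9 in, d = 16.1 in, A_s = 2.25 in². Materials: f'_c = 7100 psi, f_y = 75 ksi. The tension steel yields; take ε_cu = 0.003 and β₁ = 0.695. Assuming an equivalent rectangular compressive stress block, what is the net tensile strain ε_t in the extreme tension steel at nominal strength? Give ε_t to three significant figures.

a = A_s f_y/(0.85 f'_c b) = 1.877 in.
β₁ = 0.695, so c = a/β₁ = 1.877/0.695 = 2.701 in.
From the linear strain diagram with ε_cu = 0.003: ε_t = 0.003 (d − c)/c = 0.003 × (16.1 − 2.701)/2.701 = 0.0149.
Since ε_t ≥ 0.005, the section is tension-controlled.

ε_t ≈ 0.0149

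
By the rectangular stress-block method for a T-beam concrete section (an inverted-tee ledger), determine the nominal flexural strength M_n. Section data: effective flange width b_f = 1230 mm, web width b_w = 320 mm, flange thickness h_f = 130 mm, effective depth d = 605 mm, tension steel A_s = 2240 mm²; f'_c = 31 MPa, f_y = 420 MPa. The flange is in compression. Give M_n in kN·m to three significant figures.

Tension: T = A_s f_y = 2240 × 420 = 940800 N.
Try a within the flange: a = T/(0.85 f'_c b_f) = 940800/(0.85 × 31 × 1230) = 29.03 mm.
Since a = 29.03 ≤ h_f = 130 mm, the stress block lies entirely in the flange; analyse as a rectangular beam of width b_f.
M_n = T(d − a/2) = 940800 × (605 − 14.515) = 555.53 × 10⁶ N·mm.
M_n = 555.53 kN·m.

M_n ≈ 556 kN·m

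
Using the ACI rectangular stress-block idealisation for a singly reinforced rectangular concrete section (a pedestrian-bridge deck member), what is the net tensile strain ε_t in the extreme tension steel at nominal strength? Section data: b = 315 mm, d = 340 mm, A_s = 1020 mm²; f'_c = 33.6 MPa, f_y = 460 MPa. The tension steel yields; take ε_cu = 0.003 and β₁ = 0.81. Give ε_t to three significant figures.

a = A_s f_y/(0.85 f'_c b) = 52.15 mm.
β₁ = 0.81, so c = a/β₁ = 52.15/0.81 = 64.38 mm.
From the linear strain diagram with ε_cu = 0.003: ε_t = 0.003 (d − c)/c = 0.003 × (340 − 64.38)/64.38 = 0.0128.
Since ε_t ≥ 0.005, the section is tension-controlled.

ε_t ≈ 0.0128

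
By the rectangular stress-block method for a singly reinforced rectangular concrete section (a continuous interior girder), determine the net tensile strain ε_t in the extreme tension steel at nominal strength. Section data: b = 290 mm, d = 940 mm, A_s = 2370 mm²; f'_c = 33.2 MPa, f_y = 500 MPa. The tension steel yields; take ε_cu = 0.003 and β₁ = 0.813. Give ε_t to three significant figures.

a = A_s f_y/(0.85 f'_c b) = 144.80 mm.
β₁ = 0.813, so c = a/β₁ = 144.80/0.813 = 178.11 mm.
From the linear strain diagram with ε_cu = 0.003: ε_t = 0.003 (d − c)/c = 0.003 × (940 − 178.11)/178.11 = 0.0128.
Since ε_t ≥ 0.005, the section is tension-controlled.

ε_t ≈ 0.0128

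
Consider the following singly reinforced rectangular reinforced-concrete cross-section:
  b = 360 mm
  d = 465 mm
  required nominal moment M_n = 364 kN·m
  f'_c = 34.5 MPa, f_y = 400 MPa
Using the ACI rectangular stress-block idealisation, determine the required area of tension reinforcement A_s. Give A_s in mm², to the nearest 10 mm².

A_s ≈ 2140 mm²

With M_n = 0.85 f'_c a b (d − a/2), solve the quadratic for a:
a = d − √(d² − 2M_n/(0.85 f'_c b)) = 465 − √(465² − 2 × 364×10⁶/(0.85 × 34.5 × 360)) = 81.25 mm.
A_s = 0.85 f'_c a b / f_y = 0.85 × 34.5 × 81.25 × 360 / 400 = 2144.4 mm².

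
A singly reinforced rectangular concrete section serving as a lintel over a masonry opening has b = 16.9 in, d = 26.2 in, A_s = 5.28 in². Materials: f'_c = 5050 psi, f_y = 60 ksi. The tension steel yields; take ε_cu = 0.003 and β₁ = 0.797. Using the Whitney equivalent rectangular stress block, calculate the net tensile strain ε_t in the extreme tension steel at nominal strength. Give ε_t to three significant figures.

ε_t ≈ 0.0113

a = A_s f_y/(0.85 f'_c b) = 4.367 in.
β₁ = 0.797, so c = a/β₁ = 4.367/0.797 = 5.479 in.
From the linear strain diagram with ε_cu = 0.003: ε_t = 0.003 (d − c)/c = 0.003 × (26.2 − 5.479)/5.479 = 0.0113.
Since ε_t ≥ 0.005, the section is tension-controlled.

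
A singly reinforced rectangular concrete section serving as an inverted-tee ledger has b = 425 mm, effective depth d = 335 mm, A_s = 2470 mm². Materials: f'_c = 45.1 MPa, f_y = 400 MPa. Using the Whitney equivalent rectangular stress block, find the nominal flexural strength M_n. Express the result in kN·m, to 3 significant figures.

M_n ≈ 301 kN·m

T = A_s f_y = 2470 × 400 = 988000 N = 988 kN.
From C = T: a = T/(0.85 f'_c b) = 988000/(0.85 × 45.1 × 425) = 60.64 mm.
M_n = T(d − a/2) = 988 kN × (335 − 30.32) mm = 301.02 kN·m.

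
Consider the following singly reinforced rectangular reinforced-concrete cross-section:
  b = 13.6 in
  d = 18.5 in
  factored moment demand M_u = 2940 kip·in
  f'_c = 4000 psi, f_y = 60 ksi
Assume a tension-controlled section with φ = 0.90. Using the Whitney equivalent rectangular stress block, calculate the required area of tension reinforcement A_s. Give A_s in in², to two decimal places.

M_n = M_u/φ = 2940/0.90 = 3266.67 kip·in.
From M_n = 0.85 f'_c a b (d − a/2):
a = d − √(d² − 2M_n/(0.85 f'_c b)) = 18.5 − √(18.5² − 2 × 3266.67/(0.85 × 4 × 13.6)) = 4.324 in.
A_s = 0.85 f'_c a b / f_y = 0.85 × 4 × 4.324 × 13.6 / 60 = 3.332 in².

A_s ≈ 3.33 in²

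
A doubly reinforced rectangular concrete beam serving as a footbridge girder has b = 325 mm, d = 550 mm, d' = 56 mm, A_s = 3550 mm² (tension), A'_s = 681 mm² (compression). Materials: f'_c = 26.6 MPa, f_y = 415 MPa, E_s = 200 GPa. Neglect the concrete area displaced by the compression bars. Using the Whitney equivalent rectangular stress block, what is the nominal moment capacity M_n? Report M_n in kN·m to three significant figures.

M_n ≈ 698 kN·m

Assume both tension and compression steel yield.
Net tension couple steel: A_s − A'_s = 2869 mm².
a = (A_s − A'_s) f_y / (0.85 f'_c b) = 1190635/(0.85 × 26.6 × 325) = 162.03 mm.
c = a/β₁ = 162.03/0.85 = 190.62 mm; ε'_s = 0.003(c − d')/c = 0.0021 ≥ f_y/E_s = 0.0021, so compression steel does yield.
M_n = (A_s − A'_s) f_y (d − a/2) + A'_s f_y (d − d') = [1190635 × (550 − 81.015) + 282615 × (550 − 56)] × 10⁻⁶ = 558.39 + 139.61 = 698.00 kN·m.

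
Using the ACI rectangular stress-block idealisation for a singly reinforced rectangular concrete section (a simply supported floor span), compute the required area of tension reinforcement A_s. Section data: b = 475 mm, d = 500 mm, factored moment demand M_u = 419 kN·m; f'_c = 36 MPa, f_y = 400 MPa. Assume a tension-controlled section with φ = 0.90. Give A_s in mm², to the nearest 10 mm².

M_n = M_u/φ = 419/0.90 = 465.556 kN·m.
With M_n = 0.85 f'_c a b (d − a/2), solve the quadratic for a:
a = d − √(d² − 2M_n/(0.85 f'_c b)) = 500 − √(500² − 2 × 465.556×10⁶/(0.85 × 36 × 475)) = 68.79 mm.
A_s = 0.85 f'_c a b / f_y = 0.85 × 36 × 68.79 × 475 / 400 = 2499.7 mm².

A_s ≈ 2500 mm²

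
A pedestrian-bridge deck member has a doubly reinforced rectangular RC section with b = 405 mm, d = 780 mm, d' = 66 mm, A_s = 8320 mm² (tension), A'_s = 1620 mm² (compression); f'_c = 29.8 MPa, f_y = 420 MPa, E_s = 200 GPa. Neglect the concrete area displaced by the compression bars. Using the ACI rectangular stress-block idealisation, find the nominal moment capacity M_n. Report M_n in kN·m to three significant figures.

M_n ≈ 2290 kN·m

Assume both tension and compression steel yield.
Net tension couple steel: A_s − A'_s = 6700 mm².
a = (A_s − A'_s) f_y / (0.85 f'_c b) = 2814000/(0.85 × 29.8 × 405) = 274.31 mm.
c = a/β₁ = 274.31/0.837 = 327.73 mm; ε'_s = 0.003(c − d')/c = 0.0024 ≥ f_y/E_s = 0.0021, so compression steel does yield.
M_n = (A_s − A'_s) f_y (d − a/2) + A'_s f_y (d − d') = [2814000 × (780 − 137.155) + 680400 × (780 − 66)] × 10⁻⁶ = 1808.97 + 485.81 = 2294.78 kN·m.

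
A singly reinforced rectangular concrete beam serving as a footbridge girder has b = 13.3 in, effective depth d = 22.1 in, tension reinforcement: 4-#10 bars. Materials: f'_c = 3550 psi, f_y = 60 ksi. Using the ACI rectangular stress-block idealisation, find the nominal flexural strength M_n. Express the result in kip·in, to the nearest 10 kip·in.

M_n ≈ 5580 kip·in

A_s = 4 × 1.27 = 5.08 in².
T = A_s f_y = 5.08 × 60 = 304.8 kips.
a = T/(0.85 f'_c b) = 304.8/(0.85 × 3.55 × 13.3) = 7.595 in.
M_n = T(d − a/2) = 304.8 × (22.1 − 3.7975) = 5578.6 kip·in.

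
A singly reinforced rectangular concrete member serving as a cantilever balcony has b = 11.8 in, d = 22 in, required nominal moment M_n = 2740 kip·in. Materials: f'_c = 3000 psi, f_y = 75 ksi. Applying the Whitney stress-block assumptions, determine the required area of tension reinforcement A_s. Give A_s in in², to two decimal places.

A_s ≈ 1.86 in²

From M_n = 0.85 f'_c a b (d − a/2):
a = d − √(d² − 2M_n/(0.85 f'_c b)) = 22 − √(22² − 2 × 2740/(0.85 × 3 × 11.8)) = 4.625 in.
A_s = 0.85 f'_c a b / f_y = 0.85 × 3 × 4.625 × 11.8 / 75 = 1.856 in².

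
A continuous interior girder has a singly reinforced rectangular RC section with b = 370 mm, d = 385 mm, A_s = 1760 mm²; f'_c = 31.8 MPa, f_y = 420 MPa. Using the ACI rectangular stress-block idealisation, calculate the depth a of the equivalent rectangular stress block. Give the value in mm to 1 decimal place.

a ≈ 73.9 mm

T = A_s f_y = 1760 × 420 = 739200 N = 739.2 kN.
Setting C = 0.85 f'_c a b equal to T: a = 739200/(0.85 × 31.8 × 370) = 73.9 mm.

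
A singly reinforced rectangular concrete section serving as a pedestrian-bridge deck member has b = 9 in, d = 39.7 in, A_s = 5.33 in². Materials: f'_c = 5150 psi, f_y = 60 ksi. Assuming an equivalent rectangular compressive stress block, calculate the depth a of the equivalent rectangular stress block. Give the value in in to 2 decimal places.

T = A_s f_y = 5.33 × 60 = 319.8 kips.
a = T/(0.85 f'_c b) = 319.8/(0.85 × 5.15 × 9) = 8.12 in.

a ≈ 8.12 in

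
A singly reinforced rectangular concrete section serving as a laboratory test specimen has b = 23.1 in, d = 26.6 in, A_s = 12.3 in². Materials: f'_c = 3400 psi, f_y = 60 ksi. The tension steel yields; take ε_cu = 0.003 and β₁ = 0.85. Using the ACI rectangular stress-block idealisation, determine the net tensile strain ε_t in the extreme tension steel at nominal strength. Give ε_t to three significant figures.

a = A_s f_y/(0.85 f'_c b) = 11.055 in.
β₁ = 0.85, so c = a/β₁ = 11.055/0.85 = 13.006 in.
From the linear strain diagram with ε_cu = 0.003: ε_t = 0.003 (d − c)/c = 0.003 × (26.6 − 13.006)/13.006 = 0.00314.
ε_t < 0.004 — the section is over-reinforced for flexure under ACI limits.

ε_t ≈ 0.00314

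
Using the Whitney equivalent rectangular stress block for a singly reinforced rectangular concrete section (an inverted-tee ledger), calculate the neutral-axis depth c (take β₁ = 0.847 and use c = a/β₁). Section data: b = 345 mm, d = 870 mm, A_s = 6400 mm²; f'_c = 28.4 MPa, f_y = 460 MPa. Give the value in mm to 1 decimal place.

T = A_s f_y = 6400 × 460 = 2944000 N = 2944 kN.
Setting C = 0.85 f'_c a b equal to T: a = 2944000/(0.85 × 28.4 × 345) = 353.494 mm.
With β₁ = 0.847, c = a/β₁ = 353.494/0.847 = 417.3 mm.

c ≈ 417.3 mm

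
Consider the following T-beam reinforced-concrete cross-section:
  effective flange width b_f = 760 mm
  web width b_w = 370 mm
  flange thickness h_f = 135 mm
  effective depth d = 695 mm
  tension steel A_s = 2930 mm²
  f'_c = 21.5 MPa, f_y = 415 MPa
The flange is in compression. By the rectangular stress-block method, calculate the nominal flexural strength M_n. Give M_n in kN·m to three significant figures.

M_n ≈ 792 kN·m

Tension: T = A_s f_y = 2930 × 415 = 1215950 N.
Try a within the flange: a = T/(0.85 f'_c b_f) = 1215950/(0.85 × 21.5 × 760) = 87.55 mm.
Since a = 87.55 ≤ h_f = 135 mm, the stress block lies entirely in the flange; analyse as a rectangular beam of width b_f.
M_n = T(d − a/2) = 1215950 × (695 − 43.775) = 791.86 × 10⁶ N·mm.
M_n = 791.86 kN·m.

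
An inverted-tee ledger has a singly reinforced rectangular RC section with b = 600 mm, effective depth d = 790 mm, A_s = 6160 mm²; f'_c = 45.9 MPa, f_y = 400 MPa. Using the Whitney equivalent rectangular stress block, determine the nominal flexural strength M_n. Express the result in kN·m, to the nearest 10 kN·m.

M_n ≈ 1820 kN·m

T = A_s f_y = 6160 × 400 = 2464000 N = 2464 kN.
From C = T: a = T/(0.85 f'_c b) = 2464000/(0.85 × 45.9 × 600) = 105.26 mm.
M_n = T(d − a/2) = 2464 kN × (790 − 52.63) mm = 1816.88 kN·m.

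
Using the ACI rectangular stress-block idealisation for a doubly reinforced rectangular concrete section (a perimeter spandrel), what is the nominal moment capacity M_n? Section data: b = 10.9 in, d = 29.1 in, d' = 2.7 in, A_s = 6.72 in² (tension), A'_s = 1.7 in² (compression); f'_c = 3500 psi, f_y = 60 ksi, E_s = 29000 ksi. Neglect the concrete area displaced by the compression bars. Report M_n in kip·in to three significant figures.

Assume both steels yield.
a = (A_s − A'_s) f_y/(0.85 f'_c b) = (6.72 − 1.7) × 60/(0.85 × 3.5 × 10.9) = 9.288 in.
c = a/β₁ = 9.288/0.85 = 10.927 in; ε'_s = 0.003(c − d')/c = 0.0023 ≥ ε_y = 0.0021, so the compression steel yields.
M_n = (A_s − A'_s) f_y (d − a/2) + A'_s f_y (d − d') = 301.2 × (29.1 − 4.644) + 102 × (29.1 − 2.7) = 7366.1 + 2692.8 = 10058.9 kip·in.

M_n ≈ 10100 kip·in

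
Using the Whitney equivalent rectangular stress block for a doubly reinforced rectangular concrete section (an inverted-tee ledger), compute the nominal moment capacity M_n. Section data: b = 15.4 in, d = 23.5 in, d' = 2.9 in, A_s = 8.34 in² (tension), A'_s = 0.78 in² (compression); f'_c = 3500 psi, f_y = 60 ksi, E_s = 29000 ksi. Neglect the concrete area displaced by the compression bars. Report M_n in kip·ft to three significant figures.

Assume both steels yield.
a = (A_s − A'_s) f_y/(0.85 f'_c b) = (8.34 − 0.78) × 60/(0.85 × 3.5 × 15.4) = 9.901 in.
c = a/β₁ = 9.901/0.85 = 11.648 in; ε'_s = 0.003(c − d')/c = 0.0023 ≥ ε_y = 0.0021, so the compression steel yields.
M_n = (A_s − A'_s) f_y (d − a/2) + A'_s f_y (d − d') = 453.6 × (23.5 − 4.9505) + 46.8 × (23.5 − 2.9) = 8414.1 + 964.1 = 9378.2 kip·in = 9378.2/12 = 781.52 kip·ft.

M_n ≈ 782 kip·ft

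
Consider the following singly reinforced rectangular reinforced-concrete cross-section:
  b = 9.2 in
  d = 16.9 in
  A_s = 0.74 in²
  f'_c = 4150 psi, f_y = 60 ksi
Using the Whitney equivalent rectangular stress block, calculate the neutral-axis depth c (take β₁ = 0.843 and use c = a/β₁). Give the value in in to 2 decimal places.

c ≈ 1.62 in

T = A_s f_y = 0.74 × 60 = 44.4 kips.
a = T/(0.85 f'_c b) = 44.4/(0.85 × 4.15 × 9.2) = 1.3681 in.
With β₁ = 0.843, c = a/β₁ = 1.3681/0.843 = 1.62 in.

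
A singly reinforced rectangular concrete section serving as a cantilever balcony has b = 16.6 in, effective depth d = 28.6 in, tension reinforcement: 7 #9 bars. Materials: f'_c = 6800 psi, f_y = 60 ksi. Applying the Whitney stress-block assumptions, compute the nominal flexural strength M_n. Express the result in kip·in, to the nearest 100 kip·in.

A_s = 7 × 1 = 7 in².
T = A_s f_y = 7 × 60 = 420 kips.
a = T/(0.85 f'_c b) = 420/(0.85 × 6.8 × 16.6) = 4.377 in.
M_n = T(d − a/2) = 420 × (28.6 − 2.1885) = 11092.8 kip·in.

M_n ≈ 11100 kip·in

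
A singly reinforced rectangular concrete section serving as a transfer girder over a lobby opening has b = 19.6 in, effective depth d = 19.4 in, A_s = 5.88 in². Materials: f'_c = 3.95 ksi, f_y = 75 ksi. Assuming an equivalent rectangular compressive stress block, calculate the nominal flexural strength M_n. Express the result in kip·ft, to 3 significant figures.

T = A_s f_y = 5.88 × 75 = 441 kips.
a = T/(0.85 f'_c b) = 441/(0.85 × 3.95 × 19.6) = 6.701 in.
M_n = T(d − a/2) = 441 × (19.4 − 3.3505) = 7077.8 kip·in = 7077.8/12 = 589.82 kip·ft.

M_n ≈ 590 kip·ft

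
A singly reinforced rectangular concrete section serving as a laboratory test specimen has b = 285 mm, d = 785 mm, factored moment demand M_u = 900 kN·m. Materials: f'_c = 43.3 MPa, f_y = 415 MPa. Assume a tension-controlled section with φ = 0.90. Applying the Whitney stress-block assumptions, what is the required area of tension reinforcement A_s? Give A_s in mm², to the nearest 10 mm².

M_n = M_u/φ = 900/0.90 = 1000 kN·m.
With M_n = 0.85 f'_c a b (d − a/2), solve the quadratic for a:
a = d − √(d² − 2M_n/(0.85 f'_c b)) = 785 − √(785² − 2 × 1000×10⁶/(0.85 × 43.3 × 285)) = 132.65 mm.
A_s = 0.85 f'_c a b / f_y = 0.85 × 43.3 × 132.65 × 285 / 415 = 3352.8 mm².

A_s ≈ 3350 mm²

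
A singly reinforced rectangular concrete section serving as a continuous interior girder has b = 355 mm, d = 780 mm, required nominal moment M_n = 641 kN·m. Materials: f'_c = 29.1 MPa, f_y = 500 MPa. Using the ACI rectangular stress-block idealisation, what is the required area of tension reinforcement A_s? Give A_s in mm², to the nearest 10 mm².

With M_n = 0.85 f'_c a b (d − a/2), solve the quadratic for a:
a = d − √(d² − 2M_n/(0.85 f'_c b)) = 780 − √(780² − 2 × 641×10⁶/(0.85 × 29.1 × 355)) = 100.00 mm.
A_s = 0.85 f'_c a b / f_y = 0.85 × 29.1 × 100.00 × 355 / 500 = 1756.2 mm².

A_s ≈ 1760 mm²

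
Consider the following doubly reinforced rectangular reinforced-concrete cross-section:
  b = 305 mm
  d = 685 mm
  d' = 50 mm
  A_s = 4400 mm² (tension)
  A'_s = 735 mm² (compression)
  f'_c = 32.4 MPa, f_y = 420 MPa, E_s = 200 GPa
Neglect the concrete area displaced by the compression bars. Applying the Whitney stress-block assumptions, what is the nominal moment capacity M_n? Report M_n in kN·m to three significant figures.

Assume both tension and compression steel yield.
Net tension couple steel: A_s − A'_s = 3665 mm².
a = (A_s − A'_s) f_y / (0.85 f'_c b) = 1539300/(0.85 × 32.4 × 305) = 183.26 mm.
c = a/β₁ = 183.26/0.819 = 223.76 mm; ε'_s = 0.003(c − d')/c = 0.0023 ≥ f_y/E_s = 0.0021, so compression steel does yield.
M_n = (A_s − A'_s) f_y (d − a/2) + A'_s f_y (d − d') = [1539300 × (685 − 91.63) + 308700 × (685 − 50)] × 10⁻⁶ = 913.37 + 196.02 = 1109.39 kN·m.

M_n ≈ 1110 kN·m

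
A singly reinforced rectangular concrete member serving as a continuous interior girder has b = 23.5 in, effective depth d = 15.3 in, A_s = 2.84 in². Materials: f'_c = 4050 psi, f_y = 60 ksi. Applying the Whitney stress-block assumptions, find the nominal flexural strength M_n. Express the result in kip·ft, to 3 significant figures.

T = A_s f_y = 2.84 × 60 = 170.4 kips.
a = T/(0.85 f'_c b) = 170.4/(0.85 × 4.05 × 23.5) = 2.106 in.
M_n = T(d − a/2) = 170.4 × (15.3 − 1.053) = 2427.7 kip·in = 2427.7/12 = 202.31 kip·ft.

M_n ≈ 202 kip·ft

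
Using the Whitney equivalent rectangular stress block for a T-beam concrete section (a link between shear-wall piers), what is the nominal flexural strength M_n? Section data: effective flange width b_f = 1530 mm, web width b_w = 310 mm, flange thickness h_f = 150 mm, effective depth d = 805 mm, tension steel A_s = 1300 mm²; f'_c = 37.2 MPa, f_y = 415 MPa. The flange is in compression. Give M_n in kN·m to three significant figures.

M_n ≈ 431 kN·m

Tension: T = A_s f_y = 1300 × 415 = 539500 N.
Try a within the flange: a = T/(0.85 f'_c b_f) = 539500/(0.85 × 37.2 × 1530) = 11.15 mm.
Since a = 11.15 ≤ h_f = 150 mm, the stress block lies entirely in the flange; analyse as a rectangular beam of width b_f.
M_n = T(d − a/2) = 539500 × (805 − 5.575) = 431.29 × 10⁶ N·mm.
M_n = 431.29 kN·m.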